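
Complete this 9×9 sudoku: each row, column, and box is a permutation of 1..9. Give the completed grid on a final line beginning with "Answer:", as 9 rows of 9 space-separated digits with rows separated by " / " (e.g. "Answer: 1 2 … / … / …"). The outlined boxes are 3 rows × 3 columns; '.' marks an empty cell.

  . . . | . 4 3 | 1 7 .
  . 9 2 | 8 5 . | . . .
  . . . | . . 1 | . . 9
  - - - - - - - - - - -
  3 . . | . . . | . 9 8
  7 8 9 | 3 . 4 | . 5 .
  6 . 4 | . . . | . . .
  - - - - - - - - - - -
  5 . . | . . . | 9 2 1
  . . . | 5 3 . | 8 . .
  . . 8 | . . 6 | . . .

Step 1. [r5c5∈{1,2,6}] r5c5 is the only open cell in row 5 admitting 1, so r5c5=1.
Step 2. [r2c6∈{7}] r2c6 is down to just 7 ⇒ r2c6=7.
Step 3. [r9c4∈{1,2,4,7,9}] in col 4, 1 fits only at r9c4 ⇒ r9c4=1.
Step 4. [r4c7∈{2,4,6,7}] row 4 places 4 nowhere but r4c7, so r4c7=4.
Step 5. [r3c8∈{3,4,6,8}] 8 has one home in col 8: r3c8. So r3c8=8.
Step 6. [r3c1∈{4}] only 4 remains possible at r3c1 ⇒ r3c1=4.
Step 7. [r1c4∈{2,6,9}] in row 1, 9 fits only at r1c4, so r1c4=9.
Step 8. [r1c9∈{2,5,6}] r1c9 is the only open cell in row 1 admitting 2. So r1c9=2.
Step 9. [r3c7∈{3,5,6}] in box 3, 5 fits only at r3c7, so r3c7=5.
Step 10. [r5c9∈{6}] nothing but 6 survives at r5c9. So r5c9=6.
Step 11. [r8c8∈{4,6}] in box 9, 6 fits only at r8c8. So r8c8=6.
Step 12. [r9c9∈{3,4,5,7}] 5 has one home in row 9: r9c9 ⇒ r9c9=5.
Step 13. [r7c4∈{4,7}] in col 4, 4 fits only at r7c4 ⇒ r7c4=4.
Step 14. [r6c8∈{1,3}] across col 8, 1 lands solely at r6c8 ⇒ r6c8=1.
Step 15. [r7c6∈{8}] nothing but 8 survives at r7c6, so r7c6=8.
Step 16. [r7c5∈{7}] nothing but 7 survives at r7c5 ⇒ r7c5=7.
Step 17. [r4c4∈{2,6,7}] r4c4 is the only open cell in row 4 admitting 7 ⇒ r4c4=7.
Step 18. [r6c4∈{2}] r6c4 is down to just 2. So r6c4=2.
Step 19. [r8c6∈{2,9}] col 6 places 2 nowhere but r8c6 ⇒ r8c6=2.
Step 20. [r6c2∈{5}] r6c2's peers cover all but 5, so r6c2=5.
Step 21. [r1c2∈{6}] r1c2 is down to just 6. So r1c2=6.
Step 22. [r7c2∈{3}] nothing but 3 survives at r7c2 ⇒ r7c2=3.
Step 23. [r3c2∈{7}] only 7 remains possible at r3c2, so r3c2=7.
Step 24. [r9c7∈{3,7}] across row 9, 7 lands solely at r9c7 ⇒ r9c7=7.
Step 25. [r8c9∈{4}] nothing but 4 survives at r8c9 ⇒ r8c9=4.
Step 26. [r2c9∈{3}] nothing but 3 survives at r2c9 ⇒ r2c9=3.
Step 27. [r8c2∈{1}] only 1 remains possible at r8c2. So r8c2=1.
Step 28. [r9c5∈{9}] r9c5 is down to just 9, so r9c5=9.
Step 29. [r9c1∈{2}] r9c1 has the single candidate 2. So r9c1=2.
Step 30. [r3c4∈{6}] nothing but 6 survives at r3c4. So r3c4=6.
Step 31. [r4c6∈{5}] r4c6 has the single candidate 5. So r4c6=5.
Step 32. [r4c3∈{1}] r4c3 has the single candidate 1 ⇒ r4c3=1.
Step 33. [r9c2∈{4}] r9c2 is down to just 4 ⇒ r9c2=4.
Step 34. [r6c5∈{8}] r6c5's peers cover all but 8. So r6c5=8.
Step 35. [r6c9∈{7}] nothing but 7 survives at r6c9, so r6c9=7.
Step 36. [r5c7∈{2}] r5c7 is down to just 2. So r5c7=2.
Step 37. [r1c3∈{5}] nothing but 5 survives at r1c3, so r1c3=5.
Step 38. [r6c7∈{3}] r6c7's peers cover all but 3 ⇒ r6c7=3.
Step 39. [r9c8∈{3}] r9c8 has the single candidate 3, so r9c8=3.
Step 40. [r8c1∈{9}] r8c1 is down to just 9. So r8c1=9.
Step 41. [r6c6∈{9}] r6c6's peers cover all but 9. So r6c6=9.
Step 42. [r3c3∈{3}] r3c3 has the single candidate 3. So r3c3=3.
Step 43. [r3c5∈{2}] r3c5 has the single candidate 2, so r3c5=2.
Step 44. [r1c1∈{8}] r1c1 is down to just 8. So r1c1=8.
Step 45. [r2c7∈{6}] nothing but 6 survives at r2c7, so r2c7=6.
Step 46. [r8c3∈{7}] nothing but 7 survives at r8c3, so r8c3=7.
Step 47. [r7c3∈{6}] nothing but 6 survives at r7c3 ⇒ r7c3=6.
Step 48. [r4c5∈{6}] only 6 remains possible at r4c5. So r4c5=6.
Step 49. [r4c2∈{2}] r4c2 has the single candidate 2. So r4c2=2.
Step 50. [r2c1∈{1}] r2c1 is down to just 1 ⇒ r2c1=1.
Step 51. [r2c8∈{4}] r2c8 has the single candidate 4. So r2c8=4.

Answer: 8 6 5 9 4 3 1 7 2 / 1 9 2 8 5 7 6 4 3 / 4 7 3 6 2 1 5 8 9 / 3 2 1 7 6 5 4 9 8 / 7 8 9 3 1 4 2 5 6 / 6 5 4 2 8 9 3 1 7 / 5 3 6 4 7 8 9 2 1 / 9 1 7 5 3 2 8 6 4 / 2 4 8 1 9 6 7 3 5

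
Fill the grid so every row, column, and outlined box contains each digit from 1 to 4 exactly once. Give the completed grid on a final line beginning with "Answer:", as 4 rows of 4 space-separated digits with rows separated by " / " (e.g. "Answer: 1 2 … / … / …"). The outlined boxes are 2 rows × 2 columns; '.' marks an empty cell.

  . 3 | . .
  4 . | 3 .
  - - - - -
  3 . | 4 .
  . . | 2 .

Step 1. [r3c4∈{1}] r3c4's peers cover all but 1, so r3c4=1.
Step 2. [r2c2∈{1,2}] row 2 places 1 nowhere but r2c2, so r2c2=1.
Step 3. [r1c1∈{2}] nothing but 2 survives at r1c1 ⇒ r1c1=2.
Step 4. [r1c3∈{1}] r1c3's peers cover all but 1, so r1c3=1.
Step 5. [r1c4∈{4}] r1c4 is down to just 4, so r1c4=4.
Step 6. [r2c4∈{2}] r2c4 has the single candidate 2. So r2c4=2.
Step 7. [r4c1∈{1}] only 1 remains possible at r4c1, so r4c1=1.
Step 8. [r4c2∈{4}] r4c2 has the single candidate 4, so r4c2=4.
Step 9. [r4c4∈{3}] nothing but 3 survives at r4c4, so r4c4=3.
Step 10. [r3c2∈{2}] r3c2 is down to just 2 ⇒ r3c2=2.

Answer: 2 3 1 4 / 4 1 3 2 / 3 2 4 1 / 1 4 2 3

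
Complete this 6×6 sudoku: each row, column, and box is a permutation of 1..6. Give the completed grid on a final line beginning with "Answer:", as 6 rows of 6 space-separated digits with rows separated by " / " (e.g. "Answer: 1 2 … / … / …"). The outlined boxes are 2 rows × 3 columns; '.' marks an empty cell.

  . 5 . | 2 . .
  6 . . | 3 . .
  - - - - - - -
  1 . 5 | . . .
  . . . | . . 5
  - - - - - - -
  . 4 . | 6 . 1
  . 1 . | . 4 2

Step 1. [r5c5∈{3,5}] in box 6, 3 fits only at r5c5, so r5c5=3.
Step 2. [r2c6∈{4}] r2c6 has the single candidate 4, so r2c6=4.
Step 3. [r2c2∈{2}] r2c2 is down to just 2 ⇒ r2c2=2.
Step 4. [r2c3∈{1}] r2c3 has the single candidate 1, so r2c3=1.
Step 5. [r3c5∈{2,6}] 2 has one home in row 3: r3c5. So r3c5=2.
Step 6. [r5c1∈{2,5}] in row 5, 5 fits only at r5c1 ⇒ r5c1=5.
Step 7. [r4c1∈{2,3,4}] 2 has one home in col 1: r4c1 ⇒ r4c1=2.
Step 8. [r4c3∈{3,4,6}] 4 has one home in box 3: r4c3, so r4c3=4.
Step 9. [r3c6∈{3,6}] r3c6 is the only open cell in col 6 admitting 3 ⇒ r3c6=3.
Step 10. [r4c5∈{1,6}] box 4 places 6 nowhere but r4c5 ⇒ r4c5=6.
Step 11. [r6c1∈{3}] r6c1's peers cover all but 3 ⇒ r6c1=3.
Step 12. [r5c3∈{2}] r5c3 is down to just 2. So r5c3=2.
Step 13. [r1c3∈{3}] r1c3 has the single candidate 3, so r1c3=3.
Step 14. [r2c5∈{5}] nothing but 5 survives at r2c5 ⇒ r2c5=5.
Step 15. [r1c6∈{6}] r1c6 has the single candidate 6 ⇒ r1c6=6.
Step 16. [r6c4∈{5}] nothing but 5 survives at r6c4. So r6c4=5.
Step 17. [r3c4∈{4}] r3c4 is down to just 4, so r3c4=4.
Step 18. [r4c2∈{3}] r4c2 has the single candidate 3 ⇒ r4c2=3.
Step 19. [r6c3∈{6}] nothing but 6 survives at r6c3 ⇒ r6c3=6.
Step 20. [r1c1∈{4}] only 4 remains possible at r1c1, so r1c1=4.
Step 21. [r1c5∈{1}] r1c5's peers cover all but 1 ⇒ r1c5=1.
Step 22. [r3c2∈{6}] only 6 remains possible at r3c2. So r3c2=6.
Step 23. [r4c4∈{1}] r4c4 is down to just 1, so r4c4=1.

Answer: 4 5 3 2 1 6 / 6 2 1 3 5 4 / 1 6 5 4 2 3 / 2 3 4 1 6 5 / 5 4 2 6 3 1 / 3 1 6 5 4 2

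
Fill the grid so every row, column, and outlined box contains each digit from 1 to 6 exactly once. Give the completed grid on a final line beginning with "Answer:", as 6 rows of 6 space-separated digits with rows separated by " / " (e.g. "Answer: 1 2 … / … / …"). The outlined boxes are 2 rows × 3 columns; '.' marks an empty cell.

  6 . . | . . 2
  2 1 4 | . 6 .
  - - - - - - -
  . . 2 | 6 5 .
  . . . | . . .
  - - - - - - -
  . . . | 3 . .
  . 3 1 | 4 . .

Step 1. [r6c1∈{5}] nothing but 5 survives at r6c1 ⇒ r6c1=5.
Step 2. [r3c2∈{4}] r3c2 has the single candidate 4, so r3c2=4.
Step 3. [r2c6∈{3,5}] r2c6 is the only open cell in row 2 admitting 3, so r2c6=3.
Step 4. [r4c5∈{1,2,3,4}] in col 5, 3 fits only at r4c5, so r4c5=3.
Step 5. [r3c6∈{1}] only 1 remains possible at r3c6 ⇒ r3c6=1.
Step 6. [r1c2∈{5}] r1c2 is down to just 5 ⇒ r1c2=5.
Step 7. [r5c3∈{6}] nothing but 6 survives at r5c3. So r5c3=6.
Step 8. [r5c5∈{1,2}] 1 has one home in row 5: r5c5, so r5c5=1.
Step 9. [r1c3∈{3}] r1c3 has the single candidate 3. So r1c3=3.
Step 10. [r3c1∈{3}] r3c1 is down to just 3. So r3c1=3.
Step 11. [r2c4∈{5}] r2c4's peers cover all but 5. So r2c4=5.
Step 12. [r5c2∈{2}] r5c2's peers cover all but 2 ⇒ r5c2=2.
Step 13. [r4c4∈{2}] r4c4 has the single candidate 2, so r4c4=2.
Step 14. [r6c5∈{2}] r6c5's peers cover all but 2 ⇒ r6c5=2.
Step 15. [r4c6∈{4}] only 4 remains possible at r4c6. So r4c6=4.
Step 16. [r1c5∈{4}] r1c5 has the single candidate 4, so r1c5=4.
Step 17. [r6c6∈{6}] r6c6 has the single candidate 6. So r6c6=6.
Step 18. [r4c1∈{1}] r4c1 is down to just 1. So r4c1=1.
Step 19. [r5c1∈{4}] only 4 remains possible at r5c1 ⇒ r5c1=4.
Step 20. [r1c4∈{1}] r1c4's peers cover all but 1, so r1c4=1.
Step 21. [r5c6∈{5}] r5c6 is down to just 5 ⇒ r5c6=5.
Step 22. [r4c2∈{6}] r4c2's peers cover all but 6, so r4c2=6.
Step 23. [r4c3∈{5}] nothing but 5 survives at r4c3. So r4c3=5.

Answer: 6 5 3 1 4 2 / 2 1 4 5 6 3 / 3 4 2 6 5 1 / 1 6 5 2 3 4 / 4 2 6 3 1 5 / 5 3 1 4 2 6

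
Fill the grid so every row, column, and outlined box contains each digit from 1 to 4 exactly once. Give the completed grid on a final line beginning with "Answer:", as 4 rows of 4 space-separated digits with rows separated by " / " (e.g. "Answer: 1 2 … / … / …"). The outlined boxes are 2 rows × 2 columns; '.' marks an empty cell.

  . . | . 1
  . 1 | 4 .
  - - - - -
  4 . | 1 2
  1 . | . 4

Step 1. [r1c3∈{2,3}] col 3 places 2 nowhere but r1c3, so r1c3=2.
Step 2. [r1c1∈{3}] r1c1 has the single candidate 3 ⇒ r1c1=3.
Step 3. [r4c3∈{3}] nothing but 3 survives at r4c3 ⇒ r4c3=3.
Step 4. [r1c2∈{4}] only 4 remains possible at r1c2, so r1c2=4.
Step 5. [r3c2∈{3}] nothing but 3 survives at r3c2, so r3c2=3.
Step 6. [r4c2∈{2}] nothing but 2 survives at r4c2 ⇒ r4c2=2.
Step 7. [r2c1∈{2}] r2c1's peers cover all but 2. So r2c1=2.
Step 8. [r2c4∈{3}] r2c4 is down to just 3, so r2c4=3.

Answer: 3 4 2 1 / 2 1 4 3 / 4 3 1 2 / 1 2 3 4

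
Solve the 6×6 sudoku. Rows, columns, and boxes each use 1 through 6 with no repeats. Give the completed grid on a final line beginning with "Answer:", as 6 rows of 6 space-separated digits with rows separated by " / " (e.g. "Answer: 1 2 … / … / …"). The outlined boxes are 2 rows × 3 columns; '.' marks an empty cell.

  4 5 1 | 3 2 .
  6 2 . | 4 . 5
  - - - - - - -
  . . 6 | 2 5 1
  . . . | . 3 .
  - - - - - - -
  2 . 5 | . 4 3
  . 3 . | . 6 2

Step 1. [r6c1∈{1}] nothing but 1 survives at r6c1 ⇒ r6c1=1.
Step 2. [r4c6∈{4,6}] 4 has one home in col 6: r4c6 ⇒ r4c6=4.
Step 3. [r1c6∈{6}] r1c6's peers cover all but 6. So r1c6=6.
Step 4. [r6c3∈{4}] only 4 remains possible at r6c3 ⇒ r6c3=4.
Step 5. [r6c4∈{5}] nothing but 5 survives at r6c4, so r6c4=5.
Step 6. [r2c5∈{1}] r2c5 has the single candidate 1 ⇒ r2c5=1.
Step 7. [r4c1∈{5}] r4c1 is down to just 5. So r4c1=5.
Step 8. [r3c2∈{4}] nothing but 4 survives at r3c2. So r3c2=4.
Step 9. [r5c2∈{6}] only 6 remains possible at r5c2, so r5c2=6.
Step 10. [r5c4∈{1}] r5c4 has the single candidate 1. So r5c4=1.
Step 11. [r3c1∈{3}] r3c1 has the single candidate 3 ⇒ r3c1=3.
Step 12. [r4c2∈{1}] nothing but 1 survives at r4c2. So r4c2=1.
Step 13. [r2c3∈{3}] r2c3 is down to just 3 ⇒ r2c3=3.
Step 14. [r4c3∈{2}] only 2 remains possible at r4c3. So r4c3=2.
Step 15. [r4c4∈{6}] nothing but 6 survives at r4c4 ⇒ r4c4=6.

Answer: 4 5 1 3 2 6 / 6 2 3 4 1 5 / 3 4 6 2 5 1 / 5 1 2 6 3 4 / 2 6 5 1 4 3 / 1 3 4 5 6 2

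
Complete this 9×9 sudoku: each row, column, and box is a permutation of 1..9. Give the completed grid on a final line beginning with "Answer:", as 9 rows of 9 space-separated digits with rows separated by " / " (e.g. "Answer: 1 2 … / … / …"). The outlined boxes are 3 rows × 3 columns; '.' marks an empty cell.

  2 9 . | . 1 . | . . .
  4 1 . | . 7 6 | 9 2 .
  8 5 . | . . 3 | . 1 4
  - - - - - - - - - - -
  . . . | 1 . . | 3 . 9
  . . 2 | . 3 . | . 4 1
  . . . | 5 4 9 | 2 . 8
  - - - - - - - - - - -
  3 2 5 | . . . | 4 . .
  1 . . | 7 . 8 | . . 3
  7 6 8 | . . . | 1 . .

Step 1. [r8c5∈{2,5,6,9}] across row 8, 2 lands solely at r8c5, so r8c5=2.
Step 2. [r1c6∈{4,5}] across box 2, 5 lands solely at r1c6, so r1c6=5.
Step 3. [r6c1∈{6}] r6c1 has the single candidate 6, so r6c1=6.
Step 4. [r6c8∈{7}] r6c8 has the single candidate 7 ⇒ r6c8=7.
Step 5. [r1c7∈{6,7,8}] col 7 places 8 nowhere but r1c7 ⇒ r1c7=8.
Step 6. [r4c5∈{6,8}] col 5 places 8 nowhere but r4c5 ⇒ r4c5=8.
Step 7. [r4c8∈{5,6}] in row 4, 6 fits only at r4c8. So r4c8=6.
Step 8. [r3c7∈{6,7}] 7 has one home in col 7: r3c7 ⇒ r3c7=7.
Step 9. [r7c5∈{6,9}] r7c5 is the only open cell in col 5 admitting 6 ⇒ r7c5=6.
Step 10. [r7c4∈{9}] r7c4 is down to just 9, so r7c4=9.
Step 11. [r1c3∈{3,6,7}] in row 1, 7 fits only at r1c3 ⇒ r1c3=7.
Step 12. [r5c6∈{7}] r5c6's peers cover all but 7 ⇒ r5c6=7.
Step 13. [r8c3∈{4,9}] 9 has one home in col 3: r8c3 ⇒ r8c3=9.
Step 14. [r8c8∈{5}] r8c8 is down to just 5 ⇒ r8c8=5.
Step 15. [r4c1∈{5}] r4c1 is down to just 5, so r4c1=5.
Step 16. [r4c3∈{4}] r4c3 has the single candidate 4, so r4c3=4.
Step 17. [r6c2∈{3}] r6c2 has the single candidate 3 ⇒ r6c2=3.
Step 18. [r1c4∈{4}] r1c4 has the single candidate 4 ⇒ r1c4=4.
Step 19. [r9c8∈{9}] r9c8 is down to just 9. So r9c8=9.
Step 20. [r1c9∈{6}] nothing but 6 survives at r1c9 ⇒ r1c9=6.
Step 21. [r5c4∈{6}] r5c4's peers cover all but 6, so r5c4=6.
Step 22. [r4c2∈{7}] only 7 remains possible at r4c2 ⇒ r4c2=7.
Step 23. [r7c9∈{7}] nothing but 7 survives at r7c9, so r7c9=7.
Step 24. [r3c4∈{2}] r3c4 has the single candidate 2. So r3c4=2.
Step 25. [r3c5∈{9}] r3c5 is down to just 9 ⇒ r3c5=9.
Step 26. [r5c1∈{9}] r5c1 is down to just 9, so r5c1=9.
Step 27. [r7c6∈{1}] r7c6 is down to just 1, so r7c6=1.
Step 28. [r7c8∈{8}] nothing but 8 survives at r7c8. So r7c8=8.
Step 29. [r8c7∈{6}] only 6 remains possible at r8c7, so r8c7=6.
Step 30. [r3c3∈{6}] nothing but 6 survives at r3c3. So r3c3=6.
Step 31. [r2c4∈{8}] r2c4's peers cover all but 8, so r2c4=8.
Step 32. [r1c8∈{3}] only 3 remains possible at r1c8. So r1c8=3.
Step 33. [r9c4∈{3}] r9c4 has the single candidate 3 ⇒ r9c4=3.
Step 34. [r9c9∈{2}] nothing but 2 survives at r9c9, so r9c9=2.
Step 35. [r9c5∈{5}] r9c5's peers cover all but 5 ⇒ r9c5=5.
Step 36. [r8c2∈{4}] only 4 remains possible at r8c2, so r8c2=4.
Step 37. [r9c6∈{4}] r9c6 is down to just 4, so r9c6=4.
Step 38. [r6c3∈{1}] r6c3 is down to just 1. So r6c3=1.
Step 39. [r5c2∈{8}] only 8 remains possible at r5c2, so r5c2=8.
Step 40. [r4c6∈{2}] r4c6 has the single candidate 2 ⇒ r4c6=2.
Step 41. [r2c9∈{5}] r2c9 is down to just 5. So r2c9=5.
Step 42. [r5c7∈{5}] r5c7 has the single candidate 5. So r5c7=5.
Step 43. [r2c3∈{3}] r2c3 is down to just 3 ⇒ r2c3=3.

Answer: 2 9 7 4 1 5 8 3 6 / 4 1 3 8 7 6 9 2 5 / 8 5 6 2 9 3 7 1 4 / 5 7 4 1 8 2 3 6 9 / 9 8 2 6 3 7 5 4 1 / 6 3 1 5 4 9 2 7 8 / 3 2 5 9 6 1 4 8 7 / 1 4 9 7 2 8 6 5 3 / 7 6 8 3 5 4 1 9 2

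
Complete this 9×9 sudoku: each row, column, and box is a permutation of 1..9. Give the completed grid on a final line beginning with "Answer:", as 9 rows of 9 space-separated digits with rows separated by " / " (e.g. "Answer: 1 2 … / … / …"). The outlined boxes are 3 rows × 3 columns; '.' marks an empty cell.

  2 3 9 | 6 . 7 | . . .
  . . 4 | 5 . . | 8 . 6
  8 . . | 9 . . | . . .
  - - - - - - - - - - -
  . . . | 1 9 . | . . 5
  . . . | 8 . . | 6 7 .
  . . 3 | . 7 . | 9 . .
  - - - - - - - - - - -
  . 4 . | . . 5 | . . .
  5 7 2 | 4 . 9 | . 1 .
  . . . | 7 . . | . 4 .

Step 1. [r9c6∈{1,2,3,6,8}] r9c6 is the only open cell in col 6 admitting 8. So r9c6=8.
Step 2. [r8c7∈{3}] r8c7 is down to just 3. So r8c7=3.
Step 3. [r2c2∈{1}] r2c2's peers cover all but 1, so r2c2=1.
Step 4. [r6c4∈{2}] nothing but 2 survives at r6c4. So r6c4=2.
Step 5. [r3c6∈{1,2,3,4}] col 6 places 1 nowhere but r3c6. So r3c6=1.
Step 6. [r7c8∈{2,6,8,9}] in col 8, 6 fits only at r7c8 ⇒ r7c8=6.
Step 7. [r6c2∈{5,6,8}] r6c2 is the only open cell in row 6 admitting 5 ⇒ r6c2=5.
Step 8. [r5c3∈{1}] r5c3 has the single candidate 1, so r5c3=1.
Step 9. [r9c3∈{6}] nothing but 6 survives at r9c3, so r9c3=6.
Step 10. [r9c2∈{9}] only 9 remains possible at r9c2 ⇒ r9c2=9.
Step 11. [r9c9∈{2}] r9c9's peers cover all but 2, so r9c9=2.
Step 12. [r4c2∈{2,6,8}] across col 2, 8 lands solely at r4c2, so r4c2=8.
Step 13. [r7c5∈{1,2,3}] across row 7, 2 lands solely at r7c5 ⇒ r7c5=2.
Step 14. [r2c5∈{3}] only 3 remains possible at r2c5. So r2c5=3.
Step 15. [r3c5∈{4}] r3c5 has the single candidate 4, so r3c5=4.
Step 16. [r1c7∈{1,4,5}] 1 has one home in col 7: r1c7, so r1c7=1.
Step 17. [r4c7∈{2,4}] 4 has one home in col 7: r4c7, so r4c7=4.
Step 18. [r3c7∈{2,5,7}] across col 7, 2 lands solely at r3c7. So r3c7=2.
Step 19. [r5c9∈{3}] r5c9's peers cover all but 3 ⇒ r5c9=3.
Step 20. [r7c9∈{7,8,9}] in row 7, 9 fits only at r7c9, so r7c9=9.
Step 21. [r5c6∈{4}] only 4 remains possible at r5c6. So r5c6=4.
Step 22. [r7c1∈{1,3}] row 7 places 1 nowhere but r7c1. So r7c1=1.
Step 23. [r4c3∈{7}] r4c3 is down to just 7 ⇒ r4c3=7.
Step 24. [r4c1∈{6}] r4c1 has the single candidate 6, so r4c1=6.
Step 25. [r3c8∈{3,5}] r3c8 is the only open cell in row 3 admitting 3 ⇒ r3c8=3.
Step 26. [r8c9∈{8}] r8c9 is down to just 8, so r8c9=8.
Step 27. [r7c3∈{8}] only 8 remains possible at r7c3. So r7c3=8.
Step 28. [r6c9∈{1}] nothing but 1 survives at r6c9. So r6c9=1.
Step 29. [r2c8∈{9}] r2c8 is down to just 9 ⇒ r2c8=9.
Step 30. [r1c5∈{8}] r1c5's peers cover all but 8, so r1c5=8.
Step 31. [r3c3∈{5}] r3c3 is down to just 5, so r3c3=5.
Step 32. [r9c5∈{1}] only 1 remains possible at r9c5, so r9c5=1.
Step 33. [r8c5∈{6}] r8c5's peers cover all but 6, so r8c5=6.
Step 34. [r5c1∈{9}] r5c1 has the single candidate 9. So r5c1=9.
Step 35. [r4c8∈{2}] nothing but 2 survives at r4c8, so r4c8=2.
Step 36. [r7c4∈{3}] r7c4's peers cover all but 3 ⇒ r7c4=3.
Step 37. [r1c8∈{5}] r1c8 is down to just 5. So r1c8=5.
Step 38. [r5c5∈{5}] only 5 remains possible at r5c5, so r5c5=5.
Step 39. [r6c1∈{4}] r6c1's peers cover all but 4. So r6c1=4.
Step 40. [r2c1∈{7}] only 7 remains possible at r2c1, so r2c1=7.
Step 41. [r5c2∈{2}] r5c2 is down to just 2 ⇒ r5c2=2.
Step 42. [r3c9∈{7}] only 7 remains possible at r3c9. So r3c9=7.
Step 43. [r6c6∈{6}] only 6 remains possible at r6c6. So r6c6=6.
Step 44. [r9c7∈{5}] r9c7 is down to just 5. So r9c7=5.
Step 45. [r3c2∈{6}] r3c2's peers cover all but 6, so r3c2=6.
Step 46. [r2c6∈{2}] only 2 remains possible at r2c6, so r2c6=2.
Step 47. [r9c1∈{3}] nothing but 3 survives at r9c1 ⇒ r9c1=3.
Step 48. [r6c8∈{8}] only 8 remains possible at r6c8, so r6c8=8.
Step 49. [r1c9∈{4}] r1c9's peers cover all but 4, so r1c9=4.
Step 50. [r4c6∈{3}] nothing but 3 survives at r4c6 ⇒ r4c6=3.
Step 51. [r7c7∈{7}] nothing but 7 survives at r7c7, so r7c7=7.

Answer: 2 3 9 6 8 7 1 5 4 / 7 1 4 5 3 2 8 9 6 / 8 6 5 9 4 1 2 3 7 / 6 8 7 1 9 3 4 2 5 / 9 2 1 8 5 4 6 7 3 / 4 5 3 2 7 6 9 8 1 / 1 4 8 3 2 5 7 6 9 / 5 7 2 4 6 9 3 1 8 / 3 9 6 7 1 8 5 4 2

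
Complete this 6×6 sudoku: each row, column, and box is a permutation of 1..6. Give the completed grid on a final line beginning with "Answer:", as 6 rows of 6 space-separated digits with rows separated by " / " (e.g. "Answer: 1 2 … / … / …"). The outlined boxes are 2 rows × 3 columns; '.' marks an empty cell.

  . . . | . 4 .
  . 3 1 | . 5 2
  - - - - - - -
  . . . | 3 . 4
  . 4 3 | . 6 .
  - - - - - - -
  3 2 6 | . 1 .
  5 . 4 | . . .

Step 1. [r2c4∈{6}] only 6 remains possible at r2c4, so r2c4=6.
Step 2. [r3c5∈{2}] r3c5's peers cover all but 2, so r3c5=2.
Step 3. [r4c1∈{1,2}] 2 has one home in row 4: r4c1 ⇒ r4c1=2.
Step 4. [r3c3∈{5}] only 5 remains possible at r3c3 ⇒ r3c3=5.
Step 5. [r1c6∈{1,3}] in row 1, 3 fits only at r1c6. So r1c6=3.
Step 6. [r4c6∈{1,5}] col 6 places 1 nowhere but r4c6. So r4c6=1.
Step 7. [r3c1∈{1,6}] across col 1, 1 lands solely at r3c1 ⇒ r3c1=1.
Step 8. [r3c2∈{6}] r3c2's peers cover all but 6, so r3c2=6.
Step 9. [r5c6∈{5}] r5c6 is down to just 5 ⇒ r5c6=5.
Step 10. [r4c4∈{5}] r4c4's peers cover all but 5 ⇒ r4c4=5.
Step 11. [r6c2∈{1}] r6c2 has the single candidate 1. So r6c2=1.
Step 12. [r1c3∈{2}] nothing but 2 survives at r1c3. So r1c3=2.
Step 13. [r6c5∈{3}] r6c5's peers cover all but 3, so r6c5=3.
Step 14. [r6c4∈{2}] only 2 remains possible at r6c4. So r6c4=2.
Step 15. [r1c1∈{6}] r1c1 is down to just 6, so r1c1=6.
Step 16. [r2c1∈{4}] r2c1 has the single candidate 4. So r2c1=4.
Step 17. [r1c2∈{5}] r1c2 has the single candidate 5 ⇒ r1c2=5.
Step 18. [r5c4∈{4}] r5c4's peers cover all but 4 ⇒ r5c4=4.
Step 19. [r1c4∈{1}] r1c4's peers cover all but 1. So r1c4=1.
Step 20. [r6c6∈{6}] r6c6 has the single candidate 6, so r6c6=6.

Answer: 6 5 2 1 4 3 / 4 3 1 6 5 2 / 1 6 5 3 2 4 / 2 4 3 5 6 1 / 3 2 6 4 1 5 / 5 1 4 2 3 6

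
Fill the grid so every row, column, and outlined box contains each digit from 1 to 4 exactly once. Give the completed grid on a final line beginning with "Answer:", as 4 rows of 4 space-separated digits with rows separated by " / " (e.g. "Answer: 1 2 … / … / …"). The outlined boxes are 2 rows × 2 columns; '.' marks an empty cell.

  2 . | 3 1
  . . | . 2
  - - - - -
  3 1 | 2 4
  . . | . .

Step 1. [r1c2∈{4}] nothing but 4 survives at r1c2. So r1c2=4.
Step 2. [r4c4∈{3}] nothing but 3 survives at r4c4. So r4c4=3.
Step 3. [r2c2∈{3}] r2c2 has the single candidate 3 ⇒ r2c2=3.
Step 4. [r4c2∈{2}] only 2 remains possible at r4c2. So r4c2=2.
Step 5. [r2c1∈{1}] r2c1 is down to just 1 ⇒ r2c1=1.
Step 6. [r4c1∈{4}] only 4 remains possible at r4c1, so r4c1=4.
Step 7. [r4c3∈{1}] r4c3 is down to just 1. So r4c3=1.
Step 8. [r2c3∈{4}] nothing but 4 survives at r2c3, so r2c3=4.

Answer: 2 4 3 1 / 1 3 4 2 / 3 1 2 4 / 4 2 1 3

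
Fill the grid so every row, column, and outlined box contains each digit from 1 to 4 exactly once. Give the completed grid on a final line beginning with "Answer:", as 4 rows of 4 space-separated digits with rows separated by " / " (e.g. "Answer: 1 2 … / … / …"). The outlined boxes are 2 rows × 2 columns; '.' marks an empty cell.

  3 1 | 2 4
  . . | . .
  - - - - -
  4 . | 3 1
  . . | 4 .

Step 1. [r3c2∈{2}] r3c2 has the single candidate 2 ⇒ r3c2=2.
Step 2. [r2c1∈{2}] nothing but 2 survives at r2c1, so r2c1=2.
Step 3. [r2c3∈{1}] r2c3 has the single candidate 1. So r2c3=1.
Step 4. [r4c1∈{1}] nothing but 1 survives at r4c1 ⇒ r4c1=1.
Step 5. [r2c4∈{3}] r2c4 is down to just 3, so r2c4=3.
Step 6. [r4c4∈{2}] r4c4 has the single candidate 2. So r4c4=2.
Step 7. [r4c2∈{3}] nothing but 3 survives at r4c2. So r4c2=3.
Step 8. [r2c2∈{4}] only 4 remains possible at r2c2. So r2c2=4.

Answer: 3 1 2 4 / 2 4 1 3 / 4 2 3 1 / 1 3 4 2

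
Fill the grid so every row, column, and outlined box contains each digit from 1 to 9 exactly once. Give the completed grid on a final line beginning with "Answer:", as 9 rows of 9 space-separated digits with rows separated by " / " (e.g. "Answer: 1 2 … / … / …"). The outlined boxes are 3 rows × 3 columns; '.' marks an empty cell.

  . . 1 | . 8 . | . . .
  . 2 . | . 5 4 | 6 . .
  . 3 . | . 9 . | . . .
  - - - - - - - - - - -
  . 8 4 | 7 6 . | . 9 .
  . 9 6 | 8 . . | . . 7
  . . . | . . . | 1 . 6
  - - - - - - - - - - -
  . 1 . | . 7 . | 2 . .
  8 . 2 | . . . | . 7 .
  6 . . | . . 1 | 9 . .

Step 1. [r6c8∈{2,3,4,5,8}] row 6 places 8 nowhere but r6c8. So r6c8=8.
Step 2. [r9c9∈{3,4,5,8}] r9c9 is the only open cell in row 9 admitting 8 ⇒ r9c9=8.
Step 3. [r8c9∈{1,3,4,5}] row 8 places 1 nowhere but r8c9 ⇒ r8c9=1.
Step 4. [r1c2∈{4,5,6,7}] r1c2 is the only open cell in col 2 admitting 6. So r1c2=6.
Step 5. [r7c8∈{3,4,5,6}] in col 8, 6 fits only at r7c8, so r7c8=6.
Step 6. [r3c7∈{4,5,7,8}] r3c7 is the only open cell in col 7 admitting 8. So r3c7=8.
Step 7. [r1c7∈{3,4,5,7}] in col 7, 7 fits only at r1c7. So r1c7=7.
Step 8. [r4c1∈{1,2,3,5}] r4c1 is the only open cell in row 4 admitting 1 ⇒ r4c1=1.
Step 9. [r3c6∈{2,6,7}] 7 has one home in col 6: r3c6 ⇒ r3c6=7.
Step 10. [r3c3∈{5}] r3c3's peers cover all but 5, so r3c3=5.
Step 11. [r3c1∈{4}] r3c1 is down to just 4 ⇒ r3c1=4.
Step 12. [r3c9∈{2}] only 2 remains possible at r3c9, so r3c9=2.
Step 13. [r4c6∈{2,3,5}] in row 4, 2 fits only at r4c6, so r4c6=2.
Step 14. [r1c6∈{3}] nothing but 3 survives at r1c6, so r1c6=3.
Step 15. [r5c6∈{5}] r5c6 has the single candidate 5 ⇒ r5c6=5.
Step 16. [r6c1∈{2,3,5,7}] row 6 places 2 nowhere but r6c1, so r6c1=2.
Step 17. [r7c1∈{3,5,9}] r7c1 is the only open cell in col 1 admitting 5 ⇒ r7c1=5.
Step 18. [r7c3∈{3,9}] 9 has one home in box 7: r7c3, so r7c3=9.
Step 19. [r9c3∈{3,7}] across box 7, 3 lands solely at r9c3. So r9c3=3.
Step 20. [r8c2∈{4}] r8c2 has the single candidate 4 ⇒ r8c2=4.
Step 21. [r8c5∈{3}] only 3 remains possible at r8c5. So r8c5=3.
Step 22. [r7c4∈{4}] r7c4 is down to just 4 ⇒ r7c4=4.
Step 23. [r1c9∈{4,5,9}] 4 has one home in col 9: r1c9, so r1c9=4.
Step 24. [r5c7∈{3,4}] r5c7 is the only open cell in col 7 admitting 4, so r5c7=4.
Step 25. [r4c7∈{3,5}] r4c7 is the only open cell in col 7 admitting 3 ⇒ r4c7=3.
Step 26. [r6c3∈{7}] nothing but 7 survives at r6c3. So r6c3=7.
Step 27. [r3c8∈{1}] r3c8 is down to just 1 ⇒ r3c8=1.
Step 28. [r8c7∈{5}] nothing but 5 survives at r8c7 ⇒ r8c7=5.
Step 29. [r2c9∈{3,9}] in col 9, 9 fits only at r2c9 ⇒ r2c9=9.
Step 30. [r8c6∈{6,9}] 6 has one home in col 6: r8c6, so r8c6=6.
Step 31. [r9c4∈{2,5}] across row 9, 5 lands solely at r9c4. So r9c4=5.
Step 32. [r6c4∈{3,9}] in row 6, 3 fits only at r6c4. So r6c4=3.
Step 33. [r7c6∈{8}] only 8 remains possible at r7c6. So r7c6=8.
Step 34. [r8c4∈{9}] nothing but 9 survives at r8c4, so r8c4=9.
Step 35. [r2c8∈{3}] r2c8 is down to just 3 ⇒ r2c8=3.
Step 36. [r6c2∈{5}] r6c2's peers cover all but 5, so r6c2=5.
Step 37. [r7c9∈{3}] r7c9's peers cover all but 3, so r7c9=3.
Step 38. [r2c4∈{1}] r2c4 has the single candidate 1 ⇒ r2c4=1.
Step 39. [r1c1∈{9}] r1c1 has the single candidate 9. So r1c1=9.
Step 40. [r9c5∈{2}] r9c5 has the single candidate 2, so r9c5=2.
Step 41. [r4c9∈{5}] r4c9 is down to just 5. So r4c9=5.
Step 42. [r2c1∈{7}] only 7 remains possible at r2c1, so r2c1=7.
Step 43. [r6c5∈{4}] r6c5 is down to just 4 ⇒ r6c5=4.
Step 44. [r2c3∈{8}] r2c3 is down to just 8. So r2c3=8.
Step 45. [r1c4∈{2}] nothing but 2 survives at r1c4 ⇒ r1c4=2.
Step 46. [r9c8∈{4}] r9c8's peers cover all but 4, so r9c8=4.
Step 47. [r5c5∈{1}] r5c5 is down to just 1, so r5c5=1.
Step 48. [r5c8∈{2}] only 2 remains possible at r5c8, so r5c8=2.
Step 49. [r9c2∈{7}] only 7 remains possible at r9c2, so r9c2=7.
Step 50. [r6c6∈{9}] r6c6's peers cover all but 9 ⇒ r6c6=9.
Step 51. [r5c1∈{3}] r5c1 is down to just 3. So r5c1=3.
Step 52. [r1c8∈{5}] only 5 remains possible at r1c8, so r1c8=5.
Step 53. [r3c4∈{6}] r3c4 is down to just 6 ⇒ r3c4=6.

Answer: 9 6 1 2 8 3 7 5 4 / 7 2 8 1 5 4 6 3 9 / 4 3 5 6 9 7 8 1 2 / 1 8 4 7 6 2 3 9 5 / 3 9 6 8 1 5 4 2 7 / 2 5 7 3 4 9 1 8 6 / 5 1 9 4 7 8 2 6 3 / 8 4 2 9 3 6 5 7 1 / 6 7 3 5 2 1 9 4 8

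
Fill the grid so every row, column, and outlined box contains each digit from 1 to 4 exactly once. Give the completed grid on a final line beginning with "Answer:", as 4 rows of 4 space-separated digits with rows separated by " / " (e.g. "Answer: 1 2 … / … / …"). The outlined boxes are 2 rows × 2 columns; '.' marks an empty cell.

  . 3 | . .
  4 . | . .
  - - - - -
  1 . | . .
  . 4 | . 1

Step 1. [r1c1∈{2}] r1c1 has the single candidate 2. So r1c1=2.
Step 2. [r4c3∈{2,3}] row 4 places 2 nowhere but r4c3, so r4c3=2.
Step 3. [r1c4∈{4}] only 4 remains possible at r1c4, so r1c4=4.
Step 4. [r3c4∈{3}] r3c4 is down to just 3, so r3c4=3.
Step 5. [r2c2∈{1}] r2c2 is down to just 1, so r2c2=1.
Step 6. [r2c4∈{2}] nothing but 2 survives at r2c4. So r2c4=2.
Step 7. [r4c1∈{3}] r4c1 is down to just 3. So r4c1=3.
Step 8. [r3c2∈{2}] r3c2's peers cover all but 2. So r3c2=2.
Step 9. [r1c3∈{1}] r1c3 is down to just 1. So r1c3=1.
Step 10. [r3c3∈{4}] r3c3 has the single candidate 4 ⇒ r3c3=4.
Step 11. [r2c3∈{3}] r2c3 has the single candidate 3 ⇒ r2c3=3.

Answer: 2 3 1 4 / 4 1 3 2 / 1 2 4 3 / 3 4 2 1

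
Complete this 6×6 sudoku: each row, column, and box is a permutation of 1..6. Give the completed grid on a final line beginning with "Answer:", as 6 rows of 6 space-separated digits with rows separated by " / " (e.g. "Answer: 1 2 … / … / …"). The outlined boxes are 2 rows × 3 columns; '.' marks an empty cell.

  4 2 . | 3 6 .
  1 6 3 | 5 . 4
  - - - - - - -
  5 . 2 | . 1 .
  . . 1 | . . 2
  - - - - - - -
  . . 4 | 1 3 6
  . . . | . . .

Step 1. [r6c4∈{2,4}] col 4 places 2 nowhere but r6c4 ⇒ r6c4=2.
Step 2. [r6c6∈{5}] nothing but 5 survives at r6c6 ⇒ r6c6=5.
Step 3. [r4c1∈{3,6}] r4c1 is the only open cell in box 3 admitting 6 ⇒ r4c1=6.
Step 4. [r4c4∈{4}] r4c4 has the single candidate 4. So r4c4=4.
Step 5. [r4c2∈{3}] nothing but 3 survives at r4c2 ⇒ r4c2=3.
Step 6. [r5c1∈{2}] only 2 remains possible at r5c1. So r5c1=2.
Step 7. [r6c3∈{6}] r6c3's peers cover all but 6. So r6c3=6.
Step 8. [r3c4∈{6}] r3c4 is down to just 6, so r3c4=6.
Step 9. [r1c6∈{1}] r1c6 is down to just 1. So r1c6=1.
Step 10. [r6c5∈{4}] r6c5 is down to just 4. So r6c5=4.
Step 11. [r5c2∈{5}] r5c2 is down to just 5 ⇒ r5c2=5.
Step 12. [r3c6∈{3}] r3c6 is down to just 3. So r3c6=3.
Step 13. [r6c1∈{3}] r6c1 is down to just 3 ⇒ r6c1=3.
Step 14. [r3c2∈{4}] only 4 remains possible at r3c2 ⇒ r3c2=4.
Step 15. [r1c3∈{5}] r1c3 is down to just 5. So r1c3=5.
Step 16. [r2c5∈{2}] r2c5 has the single candidate 2 ⇒ r2c5=2.
Step 17. [r6c2∈{1}] r6c2 has the single candidate 1. So r6c2=1.
Step 18. [r4c5∈{5}] r4c5 has the single candidate 5, so r4c5=5.

Answer: 4 2 5 3 6 1 / 1 6 3 5 2 4 / 5 4 2 6 1 3 / 6 3 1 4 5 2 / 2 5 4 1 3 6 / 3 1 6 2 4 5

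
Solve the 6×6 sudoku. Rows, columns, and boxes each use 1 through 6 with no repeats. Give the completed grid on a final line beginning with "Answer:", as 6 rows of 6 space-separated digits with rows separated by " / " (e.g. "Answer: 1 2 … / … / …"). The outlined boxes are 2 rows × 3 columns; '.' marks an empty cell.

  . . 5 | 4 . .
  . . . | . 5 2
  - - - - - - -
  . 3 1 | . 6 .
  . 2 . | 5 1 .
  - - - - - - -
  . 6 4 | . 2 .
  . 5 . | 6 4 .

Step 1. [r1c1∈{1,2,3,6}] in row 1, 2 fits only at r1c1, so r1c1=2.
Step 2. [r4c6∈{3,4}] r4c6 is the only open cell in row 4 admitting 3, so r4c6=3.
Step 3. [r6c6∈{1}] r6c6's peers cover all but 1. So r6c6=1.
Step 4. [r6c1∈{3}] r6c1 is down to just 3 ⇒ r6c1=3.
Step 5. [r4c1∈{4,6}] 4 has one home in row 4: r4c1, so r4c1=4.
Step 6. [r2c4∈{1,3}] r2c4 is the only open cell in col 4 admitting 1. So r2c4=1.
Step 7. [r4c3∈{6}] r4c3's peers cover all but 6 ⇒ r4c3=6.
Step 8. [r5c1∈{1}] r5c1 has the single candidate 1 ⇒ r5c1=1.
Step 9. [r5c6∈{5}] nothing but 5 survives at r5c6, so r5c6=5.
Step 10. [r1c2∈{1}] only 1 remains possible at r1c2, so r1c2=1.
Step 11. [r6c3∈{2}] r6c3 is down to just 2. So r6c3=2.
Step 12. [r3c6∈{4}] only 4 remains possible at r3c6, so r3c6=4.
Step 13. [r5c4∈{3}] r5c4 has the single candidate 3 ⇒ r5c4=3.
Step 14. [r3c1∈{5}] nothing but 5 survives at r3c1, so r3c1=5.
Step 15. [r2c3∈{3}] nothing but 3 survives at r2c3, so r2c3=3.
Step 16. [r1c6∈{6}] r1c6 is down to just 6. So r1c6=6.
Step 17. [r1c5∈{3}] nothing but 3 survives at r1c5, so r1c5=3.
Step 18. [r3c4∈{2}] r3c4's peers cover all but 2. So r3c4=2.
Step 19. [r2c1∈{6}] nothing but 6 survives at r2c1. So r2c1=6.
Step 20. [r2c2∈{4}] nothing but 4 survives at r2c2, so r2c2=4.

Answer: 2 1 5 4 3 6 / 6 4 3 1 5 2 / 5 3 1 2 6 4 / 4 2 6 5 1 3 / 1 6 4 3 2 5 / 3 5 2 6 4 1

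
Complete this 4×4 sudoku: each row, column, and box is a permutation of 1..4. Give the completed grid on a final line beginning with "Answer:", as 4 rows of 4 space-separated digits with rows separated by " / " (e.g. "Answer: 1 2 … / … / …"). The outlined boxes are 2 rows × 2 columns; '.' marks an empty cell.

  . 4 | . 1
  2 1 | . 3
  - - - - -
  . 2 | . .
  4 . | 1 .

Step 1. [r3c3∈{3,4}] in col 3, 3 fits only at r3c3. So r3c3=3.
Step 2. [r2c3∈{4}] r2c3's peers cover all but 4, so r2c3=4.
Step 3. [r3c4∈{4}] r3c4's peers cover all but 4 ⇒ r3c4=4.
Step 4. [r3c1∈{1}] r3c1 has the single candidate 1 ⇒ r3c1=1.
Step 5. [r4c4∈{2}] r4c4 is down to just 2, so r4c4=2.
Step 6. [r1c1∈{3}] nothing but 3 survives at r1c1. So r1c1=3.
Step 7. [r4c2∈{3}] r4c2 has the single candidate 3 ⇒ r4c2=3.
Step 8. [r1c3∈{2}] r1c3's peers cover all but 2 ⇒ r1c3=2.

Answer: 3 4 2 1 / 2 1 4 3 / 1 2 3 4 / 4 3 1 2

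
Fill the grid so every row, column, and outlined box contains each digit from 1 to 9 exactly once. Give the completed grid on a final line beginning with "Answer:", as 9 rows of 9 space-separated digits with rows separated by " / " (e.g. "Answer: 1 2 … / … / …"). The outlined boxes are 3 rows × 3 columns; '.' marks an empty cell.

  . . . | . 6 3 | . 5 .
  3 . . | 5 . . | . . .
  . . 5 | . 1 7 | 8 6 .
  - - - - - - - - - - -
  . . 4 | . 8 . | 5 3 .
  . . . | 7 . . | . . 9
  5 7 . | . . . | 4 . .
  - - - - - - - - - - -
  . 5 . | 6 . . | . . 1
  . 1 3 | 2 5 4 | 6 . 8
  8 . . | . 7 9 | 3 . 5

Step 1. [r1c4∈{4,8,9}] col 4 places 8 nowhere but r1c4 ⇒ r1c4=8.
Step 2. [r2c6∈{2}] r2c6 is down to just 2, so r2c6=2.
Step 3. [r3c4∈{4,9}] r3c4 is the only open cell in col 4 admitting 4 ⇒ r3c4=4.
Step 4. [r2c5∈{9}] r2c5 is down to just 9, so r2c5=9.
Step 5. [r1c7∈{1,2,7,9}] across box 3, 9 lands solely at r1c7, so r1c7=9.
Step 6. [r6c4∈{1,3,9}] r6c4 is the only open cell in col 4 admitting 3, so r6c4=3.
Step 7. [r6c3∈{1,2,6,8,9}] in row 6, 9 fits only at r6c3, so r6c3=9.
Step 8. [r4c9∈{2,6,7}] r4c9 is the only open cell in row 4 admitting 7. So r4c9=7.
Step 9. [r6c5∈{2}] r6c5 is down to just 2, so r6c5=2.
Step 10. [r5c2∈{2,3,6,8}] row 5 places 3 nowhere but r5c2. So r5c2=3.
Step 11. [r5c3∈{1,2,6,8}] r5c3 is the only open cell in box 4 admitting 8. So r5c3=8.
Step 12. [r2c9∈{4}] r2c9 is down to just 4, so r2c9=4.
Step 13. [r1c9∈{2}] r1c9's peers cover all but 2 ⇒ r1c9=2.
Step 14. [r1c2∈{4}] only 4 remains possible at r1c2, so r1c2=4.
Step 15. [r7c1∈{2,4,7,9}] r7c1 is the only open cell in col 1 admitting 4, so r7c1=4.
Step 16. [r8c1∈{7,9}] box 7 places 9 nowhere but r8c1 ⇒ r8c1=9.
Step 17. [r7c3∈{2,7}] box 7 places 7 nowhere but r7c3, so r7c3=7.
Step 18. [r9c3∈{2,6}] across col 3, 2 lands solely at r9c3 ⇒ r9c3=2.
Step 19. [r3c1∈{2}] r3c1 has the single candidate 2. So r3c1=2.
Step 20. [r5c6∈{1,5,6}] r5c6 is the only open cell in row 5 admitting 5. So r5c6=5.
Step 21. [r5c1∈{1,6}] in row 5, 6 fits only at r5c1, so r5c1=6.
Step 22. [r4c1∈{1}] only 1 remains possible at r4c1. So r4c1=1.
Step 23. [r2c3∈{1,6}] across col 3, 6 lands solely at r2c3. So r2c3=6.
Step 24. [r6c6∈{1,6}] in col 6, 1 fits only at r6c6. So r6c6=1.
Step 25. [r7c7∈{2}] r7c7's peers cover all but 2, so r7c7=2.
Step 26. [r2c7∈{1,7}] in col 7, 7 fits only at r2c7, so r2c7=7.
Step 27. [r2c8∈{1}] nothing but 1 survives at r2c8, so r2c8=1.
Step 28. [r7c6∈{8}] nothing but 8 survives at r7c6, so r7c6=8.
Step 29. [r3c2∈{9}] r3c2's peers cover all but 9, so r3c2=9.
Step 30. [r4c2∈{2}] r4c2's peers cover all but 2. So r4c2=2.
Step 31. [r5c8∈{2}] r5c8 is down to just 2, so r5c8=2.
Step 32. [r1c3∈{1}] r1c3 is down to just 1. So r1c3=1.
Step 33. [r8c8∈{7}] nothing but 7 survives at r8c8. So r8c8=7.
Step 34. [r9c2∈{6}] only 6 remains possible at r9c2 ⇒ r9c2=6.
Step 35. [r9c4∈{1}] nothing but 1 survives at r9c4. So r9c4=1.
Step 36. [r7c5∈{3}] r7c5's peers cover all but 3, so r7c5=3.
Step 37. [r3c9∈{3}] nothing but 3 survives at r3c9. So r3c9=3.
Step 38. [r4c6∈{6}] r4c6's peers cover all but 6. So r4c6=6.
Step 39. [r1c1∈{7}] r1c1 has the single candidate 7 ⇒ r1c1=7.
Step 40. [r9c8∈{4}] r9c8 has the single candidate 4 ⇒ r9c8=4.
Step 41. [r4c4∈{9}] r4c4 is down to just 9, so r4c4=9.
Step 42. [r7c8∈{9}] only 9 remains possible at r7c8, so r7c8=9.
Step 43. [r6c8∈{8}] nothing but 8 survives at r6c8. So r6c8=8.
Step 44. [r6c9∈{6}] nothing but 6 survives at r6c9, so r6c9=6.
Step 45. [r5c7∈{1}] only 1 remains possible at r5c7 ⇒ r5c7=1.
Step 46. [r2c2∈{8}] r2c2 is down to just 8, so r2c2=8.
Step 47. [r5c5∈{4}] r5c5 is down to just 4. So r5c5=4.

Answer: 7 4 1 8 6 3 9 5 2 / 3 8 6 5 9 2 7 1 4 / 2 9 5 4 1 7 8 6 3 / 1 2 4 9 8 6 5 3 7 / 6 3 8 7 4 5 1 2 9 / 5 7 9 3 2 1 4 8 6 / 4 5 7 6 3 8 2 9 1 / 9 1 3 2 5 4 6 7 8 / 8 6 2 1 7 9 3 4 5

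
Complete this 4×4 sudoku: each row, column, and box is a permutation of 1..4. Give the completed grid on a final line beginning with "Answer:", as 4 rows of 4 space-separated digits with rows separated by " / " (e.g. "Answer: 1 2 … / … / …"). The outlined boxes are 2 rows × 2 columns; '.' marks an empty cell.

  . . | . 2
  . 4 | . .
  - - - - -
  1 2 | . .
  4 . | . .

Step 1. [r1c3∈{1,3,4}] r1c3 is the only open cell in row 1 admitting 4. So r1c3=4.
Step 2. [r3c3∈{3}] nothing but 3 survives at r3c3, so r3c3=3.
Step 3. [r2c4∈{1,3}] r2c4 is the only open cell in col 4 admitting 3. So r2c4=3.
Step 4. [r1c2∈{1,3}] in row 1, 1 fits only at r1c2. So r1c2=1.
Step 5. [r4c3∈{1,2}] r4c3 is the only open cell in row 4 admitting 2, so r4c3=2.
Step 6. [r2c1∈{2}] nothing but 2 survives at r2c1. So r2c1=2.
Step 7. [r4c4∈{1}] only 1 remains possible at r4c4, so r4c4=1.
Step 8. [r3c4∈{4}] r3c4 is down to just 4, so r3c4=4.
Step 9. [r2c3∈{1}] r2c3's peers cover all but 1. So r2c3=1.
Step 10. [r1c1∈{3}] nothing but 3 survives at r1c1. So r1c1=3.
Step 11. [r4c2∈{3}] r4c2's peers cover all but 3, so r4c2=3.

Answer: 3 1 4 2 / 2 4 1 3 / 1 2 3 4 / 4 3 2 1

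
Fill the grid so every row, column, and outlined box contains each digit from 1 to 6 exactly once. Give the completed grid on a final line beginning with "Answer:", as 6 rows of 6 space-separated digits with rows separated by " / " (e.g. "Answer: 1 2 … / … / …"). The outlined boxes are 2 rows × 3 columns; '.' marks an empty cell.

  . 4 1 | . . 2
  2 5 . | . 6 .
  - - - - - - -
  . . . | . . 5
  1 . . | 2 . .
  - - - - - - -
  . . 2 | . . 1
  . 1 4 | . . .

Step 1. [r2c3∈{3}] nothing but 3 survives at r2c3. So r2c3=3.
Step 2. [r3c3∈{6}] nothing but 6 survives at r3c3. So r3c3=6.
Step 3. [r4c2∈{3}] only 3 remains possible at r4c2, so r4c2=3.
Step 4. [r6c6∈{3,6}] 3 has one home in col 6: r6c6. So r6c6=3.
Step 5. [r4c5∈{4}] r4c5's peers cover all but 4. So r4c5=4.
Step 6. [r5c5∈{5}] nothing but 5 survives at r5c5. So r5c5=5.
Step 7. [r5c2∈{6}] nothing but 6 survives at r5c2, so r5c2=6.
Step 8. [r2c4∈{1,4}] r2c4 is the only open cell in row 2 admitting 1, so r2c4=1.
Step 9. [r1c5∈{3}] nothing but 3 survives at r1c5 ⇒ r1c5=3.
Step 10. [r6c4∈{6}] only 6 remains possible at r6c4 ⇒ r6c4=6.
Step 11. [r3c4∈{3}] only 3 remains possible at r3c4. So r3c4=3.
Step 12. [r6c1∈{5}] r6c1's peers cover all but 5 ⇒ r6c1=5.
Step 13. [r3c1∈{4}] r3c1 is down to just 4 ⇒ r3c1=4.
Step 14. [r1c4∈{5}] r1c4's peers cover all but 5. So r1c4=5.
Step 15. [r2c6∈{4}] r2c6 is down to just 4 ⇒ r2c6=4.
Step 16. [r3c2∈{2}] only 2 remains possible at r3c2, so r3c2=2.
Step 17. [r3c5∈{1}] only 1 remains possible at r3c5. So r3c5=1.
Step 18. [r6c5∈{2}] r6c5 has the single candidate 2, so r6c5=2.
Step 19. [r4c3∈{5}] nothing but 5 survives at r4c3, so r4c3=5.
Step 20. [r5c4∈{4}] r5c4's peers cover all but 4. So r5c4=4.
Step 21. [r5c1∈{3}] nothing but 3 survives at r5c1 ⇒ r5c1=3.
Step 22. [r1c1∈{6}] only 6 remains possible at r1c1 ⇒ r1c1=6.
Step 23. [r4c6∈{6}] nothing but 6 survives at r4c6, so r4c6=6.

Answer: 6 4 1 5 3 2 / 2 5 3 1 6 4 / 4 2 6 3 1 5 / 1 3 5 2 4 6 / 3 6 2 4 5 1 / 5 1 4 6 2 3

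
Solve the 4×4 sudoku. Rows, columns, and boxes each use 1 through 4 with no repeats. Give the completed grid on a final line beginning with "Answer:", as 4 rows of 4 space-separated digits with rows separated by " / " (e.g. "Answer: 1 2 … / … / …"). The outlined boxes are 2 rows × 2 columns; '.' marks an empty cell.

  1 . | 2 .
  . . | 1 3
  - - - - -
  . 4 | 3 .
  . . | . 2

Step 1. [r4c2∈{1,3}] 1 has one home in row 4: r4c2. So r4c2=1.
Step 2. [r3c1∈{2}] only 2 remains possible at r3c1, so r3c1=2.
Step 3. [r3c4∈{1}] r3c4 is down to just 1, so r3c4=1.
Step 4. [r4c3∈{4}] nothing but 4 survives at r4c3. So r4c3=4.
Step 5. [r2c1∈{4}] r2c1's peers cover all but 4, so r2c1=4.
Step 6. [r2c2∈{2}] r2c2 has the single candidate 2 ⇒ r2c2=2.
Step 7. [r1c2∈{3}] nothing but 3 survives at r1c2 ⇒ r1c2=3.
Step 8. [r1c4∈{4}] r1c4's peers cover all but 4, so r1c4=4.
Step 9. [r4c1∈{3}] nothing but 3 survives at r4c1 ⇒ r4c1=3.

Answer: 1 3 2 4 / 4 2 1 3 / 2 4 3 1 / 3 1 4 2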